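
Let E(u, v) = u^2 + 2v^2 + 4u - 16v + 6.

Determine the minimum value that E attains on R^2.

E(u,v) separates as P(u) + Q(v) + 6, so its minimum is min P + min Q + 6.
P'(u) = 2u + 4 vanishes at u ∈ {-2}; Q'(v) = 4v - 16 vanishes at v ∈ {4}.
Local minima of P (where P''>0): P(-2)=-4. Local minima of Q: Q(4)=-32.
So the global minimum of E is P(-2) + Q(4) + 6 = -4 − 32 + 6 = -30, attained at (-2, 4).

-30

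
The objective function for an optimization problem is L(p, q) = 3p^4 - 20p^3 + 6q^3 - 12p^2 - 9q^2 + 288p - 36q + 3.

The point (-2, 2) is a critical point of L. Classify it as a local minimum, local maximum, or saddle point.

The mixed partial ∂²L/∂p∂q is 0, so the Hessian at any point is diag(L_pp, L_qq) = diag(12(3p^2 - 10p - 2), 18(2q - 1)).
At (-2, 2): H = diag(360, 54).
Both eigenvalues are positive, so H is positive definite: a local minimum.

local minimum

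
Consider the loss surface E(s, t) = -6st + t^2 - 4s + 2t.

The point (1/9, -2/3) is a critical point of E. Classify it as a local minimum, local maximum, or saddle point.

saddle point

The Hessian of E is constant: H = [[0, -6], [-6, 2]].
det(H) = 0·2 − (-6)² = -36.
Since det(H) < 0, H is indefinite and the critical point is a saddle point.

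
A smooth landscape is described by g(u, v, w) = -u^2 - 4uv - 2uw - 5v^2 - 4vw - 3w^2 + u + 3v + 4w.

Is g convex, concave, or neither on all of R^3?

g is quadratic, so its Hessian is the constant matrix H = [[-2, -4, -2], [-4, -10, -4], [-2, -4, -6]].
Leading principal minors: -2, 4, -16.
Signs alternate −, +, − ⇒ H ≺ 0 ⇒ concave.

concave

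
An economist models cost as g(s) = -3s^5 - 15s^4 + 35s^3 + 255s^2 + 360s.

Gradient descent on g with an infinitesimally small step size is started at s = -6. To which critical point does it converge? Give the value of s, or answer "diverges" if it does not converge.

-4

g'(s) = -15(s - 3)(s + 1)(s + 2)(s + 4), so g'(-6) = -5400.
Gradient descent moves in the -g' direction, i.e. s is increasing.
The nearest critical point in that direction is s = -4, where g'' = 630 > 0 (a local minimum). The iterate converges there.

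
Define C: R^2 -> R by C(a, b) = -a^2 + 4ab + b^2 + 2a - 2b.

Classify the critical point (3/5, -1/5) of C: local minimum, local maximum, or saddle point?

saddle point

The Hessian of C is constant: H = [[-2, 4], [4, 2]].
det(H) = (-2)·2 − 4² = -20.
Since det(H) < 0, H is indefinite and the critical point is a saddle point.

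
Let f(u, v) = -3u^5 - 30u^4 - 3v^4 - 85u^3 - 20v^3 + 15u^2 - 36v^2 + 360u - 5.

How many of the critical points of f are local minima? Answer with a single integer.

f separates as a function of u plus a function of v, so ∇f=0 decouples.
∂f/∂u = -15(u - 1)(u + 2)(u + 3)(u + 4) = 0 at u ∈ {-4, -3, -2, 1}; ∂f/∂v = -12v(v + 2)(v + 3) = 0 at v ∈ {-3, -2, 0}.
The Hessian is diagonal: diag(f_uu, f_vv). Second derivatives: f_uu(-4)=150, f_uu(-3)=-60, f_uu(-2)=90, f_uu(1)=-900; f_vv(-3)=-36, f_vv(-2)=24, f_vv(0)=-72.
Local minima occur where both diagonal entries positive: (-4, -2), (-2, -2). Count: 2.

2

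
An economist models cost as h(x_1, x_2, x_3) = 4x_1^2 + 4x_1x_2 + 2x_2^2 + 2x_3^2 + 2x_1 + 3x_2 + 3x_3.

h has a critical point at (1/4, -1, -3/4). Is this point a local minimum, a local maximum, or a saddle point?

The Hessian is constant: H = [[8, 4, 0], [4, 4, 0], [0, 0, 4]].
Leading principal minors: Δ₁ = 8, Δ₂ = 16, Δ₃ = 64.
All leading minors are positive, so H is positive definite: a local minimum.

local minimum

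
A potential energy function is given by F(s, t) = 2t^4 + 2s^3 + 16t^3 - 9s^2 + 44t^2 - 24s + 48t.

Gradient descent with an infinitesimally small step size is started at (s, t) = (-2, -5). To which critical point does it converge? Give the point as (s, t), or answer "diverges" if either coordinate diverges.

F is separable, so gradient descent decouples: s follows -∂F/∂s, t follows -∂F/∂t.
∂F/∂s = 6(s - 4)(s + 1); at s=-2 this is 36, so s decreases.
∂F/∂t = 8(t + 1)(t + 2)(t + 3); at t=-5 this is -192, so t increases.
The s-coordinate has no critical point in that direction and runs off to infinity.

diverges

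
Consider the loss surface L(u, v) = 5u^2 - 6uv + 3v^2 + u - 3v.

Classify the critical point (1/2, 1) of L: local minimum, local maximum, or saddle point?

The Hessian of L is constant: H = [[10, -6], [-6, 6]].
det(H) = 10·6 − (-6)² = 24.
det(H) > 0 and tr(H) = 16 > 0, so H is positive definite and the point is a local minimum.

local minimum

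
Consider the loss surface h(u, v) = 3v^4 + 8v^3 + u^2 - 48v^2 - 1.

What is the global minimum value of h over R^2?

h(u,v) separates as P(u) + Q(v) − 1, so its minimum is min P + min Q − 1.
P'(u) = 2u vanishes at u ∈ {0}; Q'(v) = 12v(v - 2)(v + 4) vanishes at v ∈ {-4, 0, 2}.
Local minima of P (where P''>0): P(0)=0. Local minima of Q: Q(-4)=-512, Q(2)=-80.
So the global minimum of h is P(0) + Q(-4) − 1 = 0 − 512 − 1 = -513, attained at (0, -4).

-513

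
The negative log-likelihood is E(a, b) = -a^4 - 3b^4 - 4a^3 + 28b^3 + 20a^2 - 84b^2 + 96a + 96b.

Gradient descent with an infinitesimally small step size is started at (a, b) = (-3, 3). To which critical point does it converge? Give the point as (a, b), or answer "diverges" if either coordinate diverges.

(-2, 2)

E is separable, so gradient descent decouples: a follows -∂E/∂a, b follows -∂E/∂b.
∂E/∂a = -4(a - 3)(a + 2)(a + 4); at a=-3 this is -24, so a increases.
∂E/∂b = -12(b - 4)(b - 2)(b - 1); at b=3 this is 24, so b decreases.
a converges to its nearest critical value -2 (a local min of the a-part); b converges to 2. The iterate converges to (-2, 2).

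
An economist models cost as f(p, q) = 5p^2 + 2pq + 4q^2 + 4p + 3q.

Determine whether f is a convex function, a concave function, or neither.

f is quadratic, so its Hessian is the constant matrix H = [[10, 2], [2, 8]].
det(H) = 76, tr(H) = 18.
det(H) > 0 and tr(H) > 0, so H is positive definite everywhere: convex.

convex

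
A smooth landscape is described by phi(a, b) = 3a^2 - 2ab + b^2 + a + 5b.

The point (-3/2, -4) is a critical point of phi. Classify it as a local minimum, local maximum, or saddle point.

The Hessian of phi is constant: H = [[6, -2], [-2, 2]].
det(H) = 6·2 − (-2)² = 8.
det(H) > 0 and tr(H) = 8 > 0, so H is positive definite and the point is a local minimum.

local minimum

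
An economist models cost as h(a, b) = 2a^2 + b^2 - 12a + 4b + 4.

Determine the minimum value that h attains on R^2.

-18

h(a,b) separates as P(a) + Q(b) + 4, so its minimum is min P + min Q + 4.
P'(a) = 4a - 12 vanishes at a ∈ {3}; Q'(b) = 2b + 4 vanishes at b ∈ {-2}.
Local minima of P (where P''>0): P(3)=-18. Local minima of Q: Q(-2)=-4.
So the global minimum of h is P(3) + Q(-2) + 4 = -18 − 4 + 4 = -18, attained at (3, -2).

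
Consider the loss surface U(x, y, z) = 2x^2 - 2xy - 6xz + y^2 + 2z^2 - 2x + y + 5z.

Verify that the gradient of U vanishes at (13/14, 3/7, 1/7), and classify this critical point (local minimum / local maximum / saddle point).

saddle point

∇U = (4x - 2y - 6z - 2, -2x + 2y + 1, -6x + 4z + 5); substituting (13/14, 3/7, 1/7) gives ∇U = (0, 0, 0), so (13/14, 3/7, 1/7) is indeed a critical point.
The Hessian is constant: H = [[4, -2, -6], [-2, 2, 0], [-6, 0, 4]].
Leading principal minors: Δ₁ = 4, Δ₂ = 4, Δ₃ = -56.
The minors fit neither the all-positive nor the alternating-sign pattern, so H is indefinite: a saddle point.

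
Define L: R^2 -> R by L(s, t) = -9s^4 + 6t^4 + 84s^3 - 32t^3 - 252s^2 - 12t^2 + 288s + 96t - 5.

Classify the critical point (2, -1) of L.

local minimum

The mixed partial ∂²L/∂s∂t is 0, so the Hessian at any point is diag(L_ss, L_tt) = diag(36(-3s^2 + 14s - 14), 24(3t^2 - 8t - 1)).
At (2, -1): H = diag(72, 240).
Both eigenvalues are positive, so H is positive definite: a local minimum.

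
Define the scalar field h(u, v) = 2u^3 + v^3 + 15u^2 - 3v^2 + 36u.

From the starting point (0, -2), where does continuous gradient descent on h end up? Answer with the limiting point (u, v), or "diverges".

diverges

h is separable, so gradient descent decouples: u follows -∂h/∂u, v follows -∂h/∂v.
∂h/∂u = 6(u + 2)(u + 3); at u=0 this is 36, so u decreases.
∂h/∂v = 3v(v - 2); at v=-2 this is 24, so v decreases.
The v-coordinate has no critical point in that direction and runs off to infinity.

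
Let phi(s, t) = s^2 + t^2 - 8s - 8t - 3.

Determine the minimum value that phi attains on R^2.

-35

phi(s,t) separates as P(s) + Q(t) − 3, so its minimum is min P + min Q − 3.
P'(s) = 2s - 8 vanishes at s ∈ {4}; Q'(t) = 2(t - 4) vanishes at t ∈ {4}.
Local minima of P (where P''>0): P(4)=-16. Local minima of Q: Q(4)=-16.
So the global minimum of phi is P(4) + Q(4) − 3 = -16 − 16 − 3 = -35, attained at (4, 4).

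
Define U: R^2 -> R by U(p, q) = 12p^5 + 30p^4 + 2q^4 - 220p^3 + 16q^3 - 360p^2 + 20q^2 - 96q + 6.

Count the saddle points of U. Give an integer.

U separates as a function of p plus a function of q, so ∇U=0 decouples.
∂U/∂p = 60p(p - 3)(p + 1)(p + 4) = 0 at p ∈ {-4, -1, 0, 3}; ∂U/∂q = 8(q - 1)(q + 3)(q + 4) = 0 at q ∈ {-4, -3, 1}.
The Hessian is diagonal: diag(U_pp, U_qq). Second derivatives: U_pp(-4)=-5040, U_pp(-1)=720, U_pp(0)=-720, U_pp(3)=5040; U_qq(-4)=40, U_qq(-3)=-32, U_qq(1)=160.
Saddle points occur where the two diagonal entries have opposite signs: (-4, -4), (-4, 1), (-1, -3), (0, -4), (0, 1), (3, -3). Count: 6.

6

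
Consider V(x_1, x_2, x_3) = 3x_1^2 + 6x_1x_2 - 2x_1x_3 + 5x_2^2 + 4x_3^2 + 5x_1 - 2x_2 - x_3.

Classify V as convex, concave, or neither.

V is quadratic, so its Hessian is the constant matrix H = [[6, 6, -2], [6, 10, 0], [-2, 0, 8]].
Leading principal minors: 6, 24, 152.
All positive ⇒ H ≻ 0 ⇒ convex.

convex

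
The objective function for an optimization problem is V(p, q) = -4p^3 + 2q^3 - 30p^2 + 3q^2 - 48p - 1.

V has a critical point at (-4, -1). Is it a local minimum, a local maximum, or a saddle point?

saddle point

The mixed partial ∂²V/∂p∂q is 0, so the Hessian at any point is diag(V_pp, V_qq) = diag(-12(2p + 5), 6(2q + 1)).
At (-4, -1): H = diag(36, -6).
The eigenvalues have opposite signs, so H is indefinite: a saddle point.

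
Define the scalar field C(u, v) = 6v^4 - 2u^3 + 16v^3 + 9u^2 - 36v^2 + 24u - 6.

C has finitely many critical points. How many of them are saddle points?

3

C separates as a function of u plus a function of v, so ∇C=0 decouples.
∂C/∂u = -6(u - 4)(u + 1) = 0 at u ∈ {-1, 4}; ∂C/∂v = 24v(v - 1)(v + 3) = 0 at v ∈ {-3, 0, 1}.
The Hessian is diagonal: diag(C_uu, C_vv). Second derivatives: C_uu(-1)=30, C_uu(4)=-30; C_vv(-3)=288, C_vv(0)=-72, C_vv(1)=96.
Saddle points occur where the two diagonal entries have opposite signs: (-1, 0), (4, -3), (4, 1). Count: 3.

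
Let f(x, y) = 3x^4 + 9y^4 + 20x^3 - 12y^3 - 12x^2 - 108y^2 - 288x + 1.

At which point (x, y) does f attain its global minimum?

f(x,y) separates as P(x) + Q(y) + 1, so its minimum is min P + min Q + 1.
P'(x) = 12(x - 2)(x + 3)(x + 4) vanishes at x ∈ {-4, -3, 2}; Q'(y) = 36y(y - 3)(y + 2) vanishes at y ∈ {-2, 0, 3}.
Local minima of P (where P''>0): P(-4)=448, P(2)=-416. Local minima of Q: Q(-2)=-192, Q(3)=-567.
So the global minimum of f is P(2) + Q(3) + 1 = -416 − 567 + 1 = -982, attained at (2, 3).

(2, 3)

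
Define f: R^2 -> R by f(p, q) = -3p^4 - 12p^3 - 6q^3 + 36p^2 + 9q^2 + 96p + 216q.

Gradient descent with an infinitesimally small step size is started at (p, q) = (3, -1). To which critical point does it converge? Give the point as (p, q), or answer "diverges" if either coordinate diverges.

diverges

f is separable, so gradient descent decouples: p follows -∂f/∂p, q follows -∂f/∂q.
∂f/∂p = -12(p - 2)(p + 1)(p + 4); at p=3 this is -336, so p increases.
∂f/∂q = -18(q - 4)(q + 3); at q=-1 this is 180, so q decreases.
The p-coordinate has no critical point in that direction and runs off to infinity.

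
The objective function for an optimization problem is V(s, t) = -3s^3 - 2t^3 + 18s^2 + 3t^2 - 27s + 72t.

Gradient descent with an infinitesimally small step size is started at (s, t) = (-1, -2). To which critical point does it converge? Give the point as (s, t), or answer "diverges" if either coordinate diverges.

(1, -3)

V is separable, so gradient descent decouples: s follows -∂V/∂s, t follows -∂V/∂t.
∂V/∂s = -9(s - 3)(s - 1); at s=-1 this is -72, so s increases.
∂V/∂t = -6(t - 4)(t + 3); at t=-2 this is 36, so t decreases.
s converges to its nearest critical value 1 (a local min of the s-part); t converges to -3. The iterate converges to (1, -3).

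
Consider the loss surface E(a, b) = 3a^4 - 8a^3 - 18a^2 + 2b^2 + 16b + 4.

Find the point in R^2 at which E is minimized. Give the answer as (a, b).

(3, -4)

E(a,b) separates as P(a) + Q(b) + 4, so its minimum is min P + min Q + 4.
P'(a) = 12a(a - 3)(a + 1) vanishes at a ∈ {-1, 0, 3}; Q'(b) = 4b + 16 vanishes at b ∈ {-4}.
Local minima of P (where P''>0): P(-1)=-7, P(3)=-135. Local minima of Q: Q(-4)=-32.
So the global minimum of E is P(3) + Q(-4) + 4 = -135 − 32 + 4 = -163, attained at (3, -4).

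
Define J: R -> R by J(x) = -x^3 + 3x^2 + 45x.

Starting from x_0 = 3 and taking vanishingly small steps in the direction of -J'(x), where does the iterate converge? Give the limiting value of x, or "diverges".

-3

J'(x) = -3(x - 5)(x + 3), so J'(3) = 36.
Gradient descent moves in the -J' direction, i.e. x is decreasing.
The nearest critical point in that direction is x = -3, where J'' = 24 > 0 (a local minimum). The iterate converges there.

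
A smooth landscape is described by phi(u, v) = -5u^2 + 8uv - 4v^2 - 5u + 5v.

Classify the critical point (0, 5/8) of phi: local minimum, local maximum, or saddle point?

The Hessian of phi is constant: H = [[-10, 8], [8, -8]].
det(H) = (-10)·(-8) − 8² = 16.
det(H) > 0 and tr(H) = -18 < 0, so H is negative definite and the point is a local maximum.

local maximum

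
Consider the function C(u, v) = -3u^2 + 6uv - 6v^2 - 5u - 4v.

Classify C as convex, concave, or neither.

concave

C is quadratic, so its Hessian is the constant matrix H = [[-6, 6], [6, -12]].
det(H) = 36, tr(H) = -18.
det(H) > 0 and tr(H) < 0, so H is negative definite everywhere: concave.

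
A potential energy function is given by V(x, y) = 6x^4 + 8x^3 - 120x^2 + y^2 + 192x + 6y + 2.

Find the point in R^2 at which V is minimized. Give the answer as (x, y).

V(x,y) separates as P(x) + Q(y) + 2, so its minimum is min P + min Q + 2.
P'(x) = 24(x - 2)(x - 1)(x + 4) vanishes at x ∈ {-4, 1, 2}; Q'(y) = 2y + 6 vanishes at y ∈ {-3}.
Local minima of P (where P''>0): P(-4)=-1664, P(2)=64. Local minima of Q: Q(-3)=-9.
So the global minimum of V is P(-4) + Q(-3) + 2 = -1664 − 9 + 2 = -1671, attained at (-4, -3).

(-4, -3)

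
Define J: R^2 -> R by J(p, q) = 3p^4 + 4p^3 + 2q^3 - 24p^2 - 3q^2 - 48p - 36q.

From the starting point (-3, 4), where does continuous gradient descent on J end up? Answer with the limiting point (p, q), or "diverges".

(-2, 3)

J is separable, so gradient descent decouples: p follows -∂J/∂p, q follows -∂J/∂q.
∂J/∂p = 12(p - 2)(p + 1)(p + 2); at p=-3 this is -120, so p increases.
∂J/∂q = 6(q - 3)(q + 2); at q=4 this is 36, so q decreases.
p converges to its nearest critical value -2 (a local min of the p-part); q converges to 3. The iterate converges to (-2, 3).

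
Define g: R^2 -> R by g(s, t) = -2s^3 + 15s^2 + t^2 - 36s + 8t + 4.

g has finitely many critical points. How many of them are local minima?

1

g separates as a function of s plus a function of t, so ∇g=0 decouples.
∂g/∂s = -6(s - 3)(s - 2) = 0 at s ∈ {2, 3}; ∂g/∂t = 2(t + 4) = 0 at t ∈ {-4}.
The Hessian is diagonal: diag(g_ss, g_tt). Second derivatives: g_ss(2)=6, g_ss(3)=-6; g_tt(-4)=2.
Local minima occur where both diagonal entries positive: (2, -4). Count: 1.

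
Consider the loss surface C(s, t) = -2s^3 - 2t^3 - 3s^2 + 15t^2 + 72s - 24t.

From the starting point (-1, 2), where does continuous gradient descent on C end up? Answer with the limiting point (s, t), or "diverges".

C is separable, so gradient descent decouples: s follows -∂C/∂s, t follows -∂C/∂t.
∂C/∂s = -6(s - 3)(s + 4); at s=-1 this is 72, so s decreases.
∂C/∂t = -6(t - 4)(t - 1); at t=2 this is 12, so t decreases.
s converges to its nearest critical value -4 (a local min of the s-part); t converges to 1. The iterate converges to (-4, 1).

(-4, 1)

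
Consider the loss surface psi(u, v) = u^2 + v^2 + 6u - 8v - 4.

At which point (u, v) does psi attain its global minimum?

(-3, 4)

psi(u,v) separates as P(u) + Q(v) − 4, so its minimum is min P + min Q − 4.
P'(u) = 2u + 6 vanishes at u ∈ {-3}; Q'(v) = 2v - 8 vanishes at v ∈ {4}.
Local minima of P (where P''>0): P(-3)=-9. Local minima of Q: Q(4)=-16.
So the global minimum of psi is P(-3) + Q(4) − 4 = -9 − 16 − 4 = -29, attained at (-3, 4).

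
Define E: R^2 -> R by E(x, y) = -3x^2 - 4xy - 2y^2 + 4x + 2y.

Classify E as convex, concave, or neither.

concave

E is quadratic, so its Hessian is the constant matrix H = [[-6, -4], [-4, -4]].
det(H) = 8, tr(H) = -10.
det(H) > 0 and tr(H) < 0, so H is negative definite everywhere: concave.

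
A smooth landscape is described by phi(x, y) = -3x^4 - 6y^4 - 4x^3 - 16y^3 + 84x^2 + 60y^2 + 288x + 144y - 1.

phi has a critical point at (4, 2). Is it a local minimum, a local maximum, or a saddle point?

The mixed partial ∂²phi/∂x∂y is 0, so the Hessian at any point is diag(phi_xx, phi_yy) = diag(12(-3x^2 - 2x + 14), 24(-3y^2 - 4y + 5)).
At (4, 2): H = diag(-504, -360).
Both eigenvalues are negative, so H is negative definite: a local maximum.

local maximum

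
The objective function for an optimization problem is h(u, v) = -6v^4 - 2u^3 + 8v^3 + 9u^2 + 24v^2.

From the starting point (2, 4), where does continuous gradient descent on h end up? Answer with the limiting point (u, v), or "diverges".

diverges

h is separable, so gradient descent decouples: u follows -∂h/∂u, v follows -∂h/∂v.
∂h/∂u = -6u(u - 3); at u=2 this is 12, so u decreases.
∂h/∂v = -24v(v - 2)(v + 1); at v=4 this is -960, so v increases.
The v-coordinate has no critical point in that direction and runs off to infinity.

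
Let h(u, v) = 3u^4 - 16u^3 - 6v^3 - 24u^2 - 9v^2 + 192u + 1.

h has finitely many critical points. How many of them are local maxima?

1

h separates as a function of u plus a function of v, so ∇h=0 decouples.
∂h/∂u = 12(u - 4)(u - 2)(u + 2) = 0 at u ∈ {-2, 2, 4}; ∂h/∂v = -18v(v + 1) = 0 at v ∈ {-1, 0}.
The Hessian is diagonal: diag(h_uu, h_vv). Second derivatives: h_uu(-2)=288, h_uu(2)=-96, h_uu(4)=144; h_vv(-1)=18, h_vv(0)=-18.
Local maxima occur where both diagonal entries negative: (2, 0). Count: 1.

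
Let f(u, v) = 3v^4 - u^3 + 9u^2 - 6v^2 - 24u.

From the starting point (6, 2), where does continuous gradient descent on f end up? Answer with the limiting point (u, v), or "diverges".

f is separable, so gradient descent decouples: u follows -∂f/∂u, v follows -∂f/∂v.
∂f/∂u = -3(u - 4)(u - 2); at u=6 this is -24, so u increases.
∂f/∂v = 12v(v - 1)(v + 1); at v=2 this is 72, so v decreases.
The u-coordinate has no critical point in that direction and runs off to infinity.

diverges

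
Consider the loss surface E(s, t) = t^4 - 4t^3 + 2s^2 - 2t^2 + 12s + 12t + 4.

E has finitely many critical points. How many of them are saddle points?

E separates as a function of s plus a function of t, so ∇E=0 decouples.
∂E/∂s = 4(s + 3) = 0 at s ∈ {-3}; ∂E/∂t = 4(t - 3)(t - 1)(t + 1) = 0 at t ∈ {-1, 1, 3}.
The Hessian is diagonal: diag(E_ss, E_tt). Second derivatives: E_ss(-3)=4; E_tt(-1)=32, E_tt(1)=-16, E_tt(3)=32.
Saddle points occur where the two diagonal entries have opposite signs: (-3, 1). Count: 1.

1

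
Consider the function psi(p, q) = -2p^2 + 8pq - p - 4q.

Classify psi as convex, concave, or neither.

neither

psi is quadratic, so its Hessian is the constant matrix H = [[-4, 8], [8, 0]].
det(H) = -64, tr(H) = -4.
det(H) < 0, so H is indefinite: neither convex nor concave.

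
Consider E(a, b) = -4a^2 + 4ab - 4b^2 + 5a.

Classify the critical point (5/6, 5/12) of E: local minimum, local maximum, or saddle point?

local maximum

The Hessian of E is constant: H = [[-8, 4], [4, -8]].
det(H) = (-8)·(-8) − 4² = 48.
det(H) > 0 and tr(H) = -16 < 0, so H is negative definite and the point is a local maximum.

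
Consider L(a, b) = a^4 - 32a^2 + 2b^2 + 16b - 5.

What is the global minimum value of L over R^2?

-293

L(a,b) separates as P(a) + Q(b) − 5, so its minimum is min P + min Q − 5.
P'(a) = 4a(a - 4)(a + 4) vanishes at a ∈ {-4, 0, 4}; Q'(b) = 4b + 16 vanishes at b ∈ {-4}.
Local minima of P (where P''>0): P(-4)=-256, P(4)=-256. Local minima of Q: Q(-4)=-32.
So the global minimum of L is P(-4) + Q(-4) − 5 = -256 − 32 − 5 = -293, attained at (-4, -4).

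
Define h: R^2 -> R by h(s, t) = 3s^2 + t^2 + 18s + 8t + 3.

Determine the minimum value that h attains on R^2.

h(s,t) separates as P(s) + Q(t) + 3, so its minimum is min P + min Q + 3.
P'(s) = 6s + 18 vanishes at s ∈ {-3}; Q'(t) = 2(t + 4) vanishes at t ∈ {-4}.
Local minima of P (where P''>0): P(-3)=-27. Local minima of Q: Q(-4)=-16.
So the global minimum of h is P(-3) + Q(-4) + 3 = -27 − 16 + 3 = -40, attained at (-3, -4).

-40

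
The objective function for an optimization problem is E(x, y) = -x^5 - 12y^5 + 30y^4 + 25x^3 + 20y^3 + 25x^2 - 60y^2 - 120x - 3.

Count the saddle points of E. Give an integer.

E separates as a function of x plus a function of y, so ∇E=0 decouples.
∂E/∂x = -5(x - 4)(x - 1)(x + 2)(x + 3) = 0 at x ∈ {-3, -2, 1, 4}; ∂E/∂y = -60y(y - 2)(y - 1)(y + 1) = 0 at y ∈ {-1, 0, 1, 2}.
The Hessian is diagonal: diag(E_xx, E_yy). Second derivatives: E_xx(-3)=140, E_xx(-2)=-90, E_xx(1)=180, E_xx(4)=-630; E_yy(-1)=360, E_yy(0)=-120, E_yy(1)=120, E_yy(2)=-360.
Saddle points occur where the two diagonal entries have opposite signs: (-3, 0), (-3, 2), (-2, -1), (-2, 1), (1, 0), (1, 2), (4, -1), (4, 1). Count: 8.

8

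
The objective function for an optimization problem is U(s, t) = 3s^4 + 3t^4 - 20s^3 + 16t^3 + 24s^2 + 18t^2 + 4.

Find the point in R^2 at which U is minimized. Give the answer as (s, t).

(4, -3)

U(s,t) separates as P(s) + Q(t) + 4, so its minimum is min P + min Q + 4.
P'(s) = 12s(s - 4)(s - 1) vanishes at s ∈ {0, 1, 4}; Q'(t) = 12t(t + 1)(t + 3) vanishes at t ∈ {-3, -1, 0}.
Local minima of P (where P''>0): P(0)=0, P(4)=-128. Local minima of Q: Q(-3)=-27, Q(0)=0.
So the global minimum of U is P(4) + Q(-3) + 4 = -128 − 27 + 4 = -151, attained at (4, -3).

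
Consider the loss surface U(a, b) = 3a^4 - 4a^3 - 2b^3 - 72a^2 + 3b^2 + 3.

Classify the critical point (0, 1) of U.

local maximum

The mixed partial ∂²U/∂a∂b is 0, so the Hessian at any point is diag(U_aa, U_bb) = diag(12(3a^2 - 2a - 12), 6(-2b + 1)).
At (0, 1): H = diag(-144, -6).
Both eigenvalues are negative, so H is negative definite: a local maximum.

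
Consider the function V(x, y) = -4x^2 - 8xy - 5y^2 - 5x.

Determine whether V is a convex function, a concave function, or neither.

concave

V is quadratic, so its Hessian is the constant matrix H = [[-8, -8], [-8, -10]].
det(H) = 16, tr(H) = -18.
det(H) > 0 and tr(H) < 0, so H is negative definite everywhere: concave.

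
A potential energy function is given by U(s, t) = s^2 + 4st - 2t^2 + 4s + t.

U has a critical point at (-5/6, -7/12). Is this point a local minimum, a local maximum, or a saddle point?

saddle point

The Hessian of U is constant: H = [[2, 4], [4, -4]].
det(H) = 2·(-4) − 4² = -24.
Since det(H) < 0, H is indefinite and the critical point is a saddle point.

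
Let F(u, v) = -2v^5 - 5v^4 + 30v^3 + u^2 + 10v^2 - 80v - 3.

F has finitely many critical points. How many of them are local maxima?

F separates as a function of u plus a function of v, so ∇F=0 decouples.
∂F/∂u = 2u = 0 at u ∈ {0}; ∂F/∂v = -10(v - 2)(v - 1)(v + 1)(v + 4) = 0 at v ∈ {-4, -1, 1, 2}.
The Hessian is diagonal: diag(F_uu, F_vv). Second derivatives: F_uu(0)=2; F_vv(-4)=900, F_vv(-1)=-180, F_vv(1)=100, F_vv(2)=-180.
Local maxima occur where both diagonal entries negative: none. Count: 0.

0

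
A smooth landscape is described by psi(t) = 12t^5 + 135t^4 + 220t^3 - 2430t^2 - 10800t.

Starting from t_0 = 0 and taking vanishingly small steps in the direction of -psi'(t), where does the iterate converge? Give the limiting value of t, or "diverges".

3

psi'(t) = 60(t - 3)(t + 3)(t + 4)(t + 5), so psi'(0) = -10800.
Gradient descent moves in the -psi' direction, i.e. t is increasing.
The nearest critical point in that direction is t = 3, where psi'' = 20160 > 0 (a local minimum). The iterate converges there.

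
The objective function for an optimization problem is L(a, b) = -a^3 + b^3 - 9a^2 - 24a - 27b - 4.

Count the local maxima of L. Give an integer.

L separates as a function of a plus a function of b, so ∇L=0 decouples.
∂L/∂a = -3(a + 2)(a + 4) = 0 at a ∈ {-4, -2}; ∂L/∂b = 3(b - 3)(b + 3) = 0 at b ∈ {-3, 3}.
The Hessian is diagonal: diag(L_aa, L_bb). Second derivatives: L_aa(-4)=6, L_aa(-2)=-6; L_bb(-3)=-18, L_bb(3)=18.
Local maxima occur where both diagonal entries negative: (-2, -3). Count: 1.

1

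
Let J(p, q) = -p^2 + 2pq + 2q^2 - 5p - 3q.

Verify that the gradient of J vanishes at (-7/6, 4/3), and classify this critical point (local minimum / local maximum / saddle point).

saddle point

∇J = (-2p + 2q - 5, 2p + 4q - 3); substituting (-7/6, 4/3) gives ∇J = (0, 0), so (-7/6, 4/3) is indeed a critical point.
The Hessian of J is constant: H = [[-2, 2], [2, 4]].
det(H) = (-2)·4 − 2² = -12.
Since det(H) < 0, H is indefinite and the critical point is a saddle point.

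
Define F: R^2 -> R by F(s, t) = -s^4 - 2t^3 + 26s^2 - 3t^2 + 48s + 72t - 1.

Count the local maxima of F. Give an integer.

F separates as a function of s plus a function of t, so ∇F=0 decouples.
∂F/∂s = -4(s - 4)(s + 1)(s + 3) = 0 at s ∈ {-3, -1, 4}; ∂F/∂t = -6(t - 3)(t + 4) = 0 at t ∈ {-4, 3}.
The Hessian is diagonal: diag(F_ss, F_tt). Second derivatives: F_ss(-3)=-56, F_ss(-1)=40, F_ss(4)=-140; F_tt(-4)=42, F_tt(3)=-42.
Local maxima occur where both diagonal entries negative: (-3, 3), (4, 3). Count: 2.

2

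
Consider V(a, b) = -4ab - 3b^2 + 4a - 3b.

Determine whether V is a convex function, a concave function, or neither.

V is quadratic, so its Hessian is the constant matrix H = [[0, -4], [-4, -6]].
det(H) = -16, tr(H) = -6.
det(H) < 0, so H is indefinite: neither convex nor concave.

neither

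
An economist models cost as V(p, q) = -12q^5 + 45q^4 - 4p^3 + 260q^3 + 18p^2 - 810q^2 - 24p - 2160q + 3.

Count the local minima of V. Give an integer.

2

V separates as a function of p plus a function of q, so ∇V=0 decouples.
∂V/∂p = -12(p - 2)(p - 1) = 0 at p ∈ {1, 2}; ∂V/∂q = -60(q - 4)(q - 3)(q + 1)(q + 3) = 0 at q ∈ {-3, -1, 3, 4}.
The Hessian is diagonal: diag(V_pp, V_qq). Second derivatives: V_pp(1)=12, V_pp(2)=-12; V_qq(-3)=5040, V_qq(-1)=-2400, V_qq(3)=1440, V_qq(4)=-2100.
Local minima occur where both diagonal entries positive: (1, -3), (1, 3). Count: 2.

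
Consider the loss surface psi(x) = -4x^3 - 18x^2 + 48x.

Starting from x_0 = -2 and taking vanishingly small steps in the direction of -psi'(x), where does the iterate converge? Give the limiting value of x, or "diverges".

psi'(x) = -12(x - 1)(x + 4), so psi'(-2) = 72.
Gradient descent moves in the -psi' direction, i.e. x is decreasing.
The nearest critical point in that direction is x = -4, where psi'' = 60 > 0 (a local minimum). The iterate converges there.

-4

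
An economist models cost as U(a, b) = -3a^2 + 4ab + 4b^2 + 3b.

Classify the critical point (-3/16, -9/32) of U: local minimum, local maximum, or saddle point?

saddle point

The Hessian of U is constant: H = [[-6, 4], [4, 8]].
det(H) = (-6)·8 − 4² = -64.
Since det(H) < 0, H is indefinite and the critical point is a saddle point.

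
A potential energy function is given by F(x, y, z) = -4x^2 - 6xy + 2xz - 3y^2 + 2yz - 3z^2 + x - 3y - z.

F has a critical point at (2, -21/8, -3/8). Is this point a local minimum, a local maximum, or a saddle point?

local maximum

The Hessian is constant: H = [[-8, -6, 2], [-6, -6, 2], [2, 2, -6]].
Leading principal minors: Δ₁ = -8, Δ₂ = 12, Δ₃ = -64.
The minors alternate sign starting negative (−, +, −), so H is negative definite: a local maximum.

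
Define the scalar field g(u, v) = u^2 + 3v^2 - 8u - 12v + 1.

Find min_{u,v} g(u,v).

g(u,v) separates as P(u) + Q(v) + 1, so its minimum is min P + min Q + 1.
P'(u) = 2u - 8 vanishes at u ∈ {4}; Q'(v) = 6v - 12 vanishes at v ∈ {2}.
Local minima of P (where P''>0): P(4)=-16. Local minima of Q: Q(2)=-12.
So the global minimum of g is P(4) + Q(2) + 1 = -16 − 12 + 1 = -27, attained at (4, 2).

-27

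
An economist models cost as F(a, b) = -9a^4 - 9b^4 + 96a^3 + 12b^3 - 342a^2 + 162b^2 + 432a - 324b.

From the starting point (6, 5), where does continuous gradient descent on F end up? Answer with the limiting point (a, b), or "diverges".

F is separable, so gradient descent decouples: a follows -∂F/∂a, b follows -∂F/∂b.
∂F/∂a = -36(a - 4)(a - 3)(a - 1); at a=6 this is -1080, so a increases.
∂F/∂b = -36(b - 3)(b - 1)(b + 3); at b=5 this is -2304, so b increases.
The a-coordinate has no critical point in that direction and runs off to infinity.

diverges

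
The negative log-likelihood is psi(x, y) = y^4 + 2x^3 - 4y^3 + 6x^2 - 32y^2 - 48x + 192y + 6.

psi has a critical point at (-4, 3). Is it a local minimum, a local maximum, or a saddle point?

The mixed partial ∂²psi/∂x∂y is 0, so the Hessian at any point is diag(psi_xx, psi_yy) = diag(12(x + 1), 4(3y^2 - 6y - 16)).
At (-4, 3): H = diag(-36, -28).
Both eigenvalues are negative, so H is negative definite: a local maximum.

local maximum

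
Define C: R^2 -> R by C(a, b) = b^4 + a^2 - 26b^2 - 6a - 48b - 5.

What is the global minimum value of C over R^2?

-366

C(a,b) separates as P(a) + Q(b) − 5, so its minimum is min P + min Q − 5.
P'(a) = 2a - 6 vanishes at a ∈ {3}; Q'(b) = 4(b - 4)(b + 1)(b + 3) vanishes at b ∈ {-3, -1, 4}.
Local minima of P (where P''>0): P(3)=-9. Local minima of Q: Q(-3)=-9, Q(4)=-352.
So the global minimum of C is P(3) + Q(4) − 5 = -9 − 352 − 5 = -366, attained at (3, 4).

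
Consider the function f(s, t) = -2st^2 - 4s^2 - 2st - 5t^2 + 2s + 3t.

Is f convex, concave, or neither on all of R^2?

The term -2st^2 is cubic, so the Hessian is not constant.
∂²f/∂t² = -4s - 10, which takes both signs as s varies (negative for sufficiently large s). A diagonal entry of the Hessian changing sign means the Hessian is neither positive- nor negative-semidefinite on all of R^2.

neither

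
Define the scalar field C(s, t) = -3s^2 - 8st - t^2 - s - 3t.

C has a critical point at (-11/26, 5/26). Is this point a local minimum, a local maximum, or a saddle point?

saddle point

The Hessian of C is constant: H = [[-6, -8], [-8, -2]].
det(H) = (-6)·(-2) − (-8)² = -52.
Since det(H) < 0, H is indefinite and the critical point is a saddle point.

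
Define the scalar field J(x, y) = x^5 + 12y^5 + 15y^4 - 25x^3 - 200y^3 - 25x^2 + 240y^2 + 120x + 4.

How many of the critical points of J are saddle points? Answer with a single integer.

8

J separates as a function of x plus a function of y, so ∇J=0 decouples.
∂J/∂x = 5(x - 4)(x - 1)(x + 2)(x + 3) = 0 at x ∈ {-3, -2, 1, 4}; ∂J/∂y = 60y(y - 2)(y - 1)(y + 4) = 0 at y ∈ {-4, 0, 1, 2}.
The Hessian is diagonal: diag(J_xx, J_yy). Second derivatives: J_xx(-3)=-140, J_xx(-2)=90, J_xx(1)=-180, J_xx(4)=630; J_yy(-4)=-7200, J_yy(0)=480, J_yy(1)=-300, J_yy(2)=720.
Saddle points occur where the two diagonal entries have opposite signs: (-3, 0), (-3, 2), (-2, -4), (-2, 1), (1, 0), (1, 2), (4, -4), (4, 1). Count: 8.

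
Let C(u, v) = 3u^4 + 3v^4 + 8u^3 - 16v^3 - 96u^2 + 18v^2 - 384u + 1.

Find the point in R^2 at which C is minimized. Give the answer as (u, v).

(4, 3)

C(u,v) separates as P(u) + Q(v) + 1, so its minimum is min P + min Q + 1.
P'(u) = 12(u - 4)(u + 2)(u + 4) vanishes at u ∈ {-4, -2, 4}; Q'(v) = 12v(v - 3)(v - 1) vanishes at v ∈ {0, 1, 3}.
Local minima of P (where P''>0): P(-4)=256, P(4)=-1792. Local minima of Q: Q(0)=0, Q(3)=-27.
So the global minimum of C is P(4) + Q(3) + 1 = -1792 − 27 + 1 = -1818, attained at (4, 3).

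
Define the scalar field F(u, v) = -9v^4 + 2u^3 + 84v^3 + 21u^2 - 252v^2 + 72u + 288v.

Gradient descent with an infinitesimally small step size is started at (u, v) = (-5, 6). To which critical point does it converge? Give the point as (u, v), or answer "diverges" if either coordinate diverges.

diverges

F is separable, so gradient descent decouples: u follows -∂F/∂u, v follows -∂F/∂v.
∂F/∂u = 6(u + 3)(u + 4); at u=-5 this is 12, so u decreases.
∂F/∂v = -36(v - 4)(v - 2)(v - 1); at v=6 this is -1440, so v increases.
The u-coordinate has no critical point in that direction and runs off to infinity.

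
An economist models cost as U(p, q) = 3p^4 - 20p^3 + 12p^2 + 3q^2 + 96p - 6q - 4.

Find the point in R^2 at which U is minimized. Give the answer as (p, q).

U(p,q) separates as A(p) + B(q) − 4, so its minimum is min A + min B − 4.
A'(p) = 12(p - 4)(p - 2)(p + 1) vanishes at p ∈ {-1, 2, 4}; B'(q) = 6q - 6 vanishes at q ∈ {1}.
Local minima of A (where A''>0): A(-1)=-61, A(4)=64. Local minima of B: B(1)=-3.
So the global minimum of U is A(-1) + B(1) − 4 = -61 − 3 − 4 = -68, attained at (-1, 1).

(-1, 1)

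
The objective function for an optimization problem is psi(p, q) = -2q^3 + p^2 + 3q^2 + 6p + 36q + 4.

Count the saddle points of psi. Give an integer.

psi separates as a function of p plus a function of q, so ∇psi=0 decouples.
∂psi/∂p = 2(p + 3) = 0 at p ∈ {-3}; ∂psi/∂q = -6(q - 3)(q + 2) = 0 at q ∈ {-2, 3}.
The Hessian is diagonal: diag(psi_pp, psi_qq). Second derivatives: psi_pp(-3)=2; psi_qq(-2)=30, psi_qq(3)=-30.
Saddle points occur where the two diagonal entries have opposite signs: (-3, 3). Count: 1.

1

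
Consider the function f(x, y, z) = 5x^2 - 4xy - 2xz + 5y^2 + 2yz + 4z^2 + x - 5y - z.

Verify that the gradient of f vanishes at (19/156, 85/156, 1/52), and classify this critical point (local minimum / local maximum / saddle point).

local minimum

∇f = (10x - 4y - 2z + 1, -4x + 10y + 2z - 5, -2x + 2y + 8z - 1); substituting (19/156, 85/156, 1/52) gives ∇f = (0, 0, 0), so (19/156, 85/156, 1/52) is indeed a critical point.
The Hessian is constant: H = [[10, -4, -2], [-4, 10, 2], [-2, 2, 8]].
Leading principal minors: Δ₁ = 10, Δ₂ = 84, Δ₃ = 624.
All leading minors are positive, so H is positive definite: a local minimum.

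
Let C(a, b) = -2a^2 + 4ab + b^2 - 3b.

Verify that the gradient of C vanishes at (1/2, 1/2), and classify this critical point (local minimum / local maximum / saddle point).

saddle point

∇C = (-4a + 4b, 4a + 2b - 3); substituting (1/2, 1/2) gives ∇C = (0, 0), so (1/2, 1/2) is indeed a critical point.
The Hessian of C is constant: H = [[-4, 4], [4, 2]].
det(H) = (-4)·2 − 4² = -24.
Since det(H) < 0, H is indefinite and the critical point is a saddle point.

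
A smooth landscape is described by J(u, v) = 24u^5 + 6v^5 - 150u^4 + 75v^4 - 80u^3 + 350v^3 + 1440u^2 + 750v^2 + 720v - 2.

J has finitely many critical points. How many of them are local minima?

4

J separates as a function of u plus a function of v, so ∇J=0 decouples.
∂J/∂u = 120u(u - 4)(u - 3)(u + 2) = 0 at u ∈ {-2, 0, 3, 4}; ∂J/∂v = 30(v + 1)(v + 2)(v + 3)(v + 4) = 0 at v ∈ {-4, -3, -2, -1}.
The Hessian is diagonal: diag(J_uu, J_vv). Second derivatives: J_uu(-2)=-7200, J_uu(0)=2880, J_uu(3)=-1800, J_uu(4)=2880; J_vv(-4)=-180, J_vv(-3)=60, J_vv(-2)=-60, J_vv(-1)=180.
Local minima occur where both diagonal entries positive: (0, -3), (0, -1), (4, -3), (4, -1). Count: 4.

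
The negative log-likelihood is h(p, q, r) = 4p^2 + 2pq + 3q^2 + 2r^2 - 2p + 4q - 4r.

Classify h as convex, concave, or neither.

h is quadratic, so its Hessian is the constant matrix H = [[8, 2, 0], [2, 6, 0], [0, 0, 4]].
Leading principal minors: 8, 44, 176.
All positive ⇒ H ≻ 0 ⇒ convex.

convex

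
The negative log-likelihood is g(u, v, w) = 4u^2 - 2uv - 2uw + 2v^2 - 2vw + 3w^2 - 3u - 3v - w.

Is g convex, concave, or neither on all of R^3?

convex

g is quadratic, so its Hessian is the constant matrix H = [[8, -2, -2], [-2, 4, -2], [-2, -2, 6]].
Leading principal minors: 8, 28, 104.
All positive ⇒ H ≻ 0 ⇒ convex.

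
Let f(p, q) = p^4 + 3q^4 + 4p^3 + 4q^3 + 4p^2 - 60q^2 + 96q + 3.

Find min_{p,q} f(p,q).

-829

f(p,q) separates as A(p) + B(q) + 3, so its minimum is min A + min B + 3.
A'(p) = 4p(p + 1)(p + 2) vanishes at p ∈ {-2, -1, 0}; B'(q) = 12(q - 2)(q - 1)(q + 4) vanishes at q ∈ {-4, 1, 2}.
Local minima of A (where A''>0): A(-2)=0, A(0)=0. Local minima of B: B(-4)=-832, B(2)=32.
So the global minimum of f is A(-2) + B(-4) + 3 = 0 − 832 + 3 = -829, attained at (-2, -4).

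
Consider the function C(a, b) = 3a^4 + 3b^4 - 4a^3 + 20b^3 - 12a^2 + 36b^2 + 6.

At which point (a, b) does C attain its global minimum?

C(a,b) separates as P(a) + Q(b) + 6, so its minimum is min P + min Q + 6.
P'(a) = 12a(a - 2)(a + 1) vanishes at a ∈ {-1, 0, 2}; Q'(b) = 12b(b + 2)(b + 3) vanishes at b ∈ {-3, -2, 0}.
Local minima of P (where P''>0): P(-1)=-5, P(2)=-32. Local minima of Q: Q(-3)=27, Q(0)=0.
So the global minimum of C is P(2) + Q(0) + 6 = -32 + 0 + 6 = -26, attained at (2, 0).

(2, 0)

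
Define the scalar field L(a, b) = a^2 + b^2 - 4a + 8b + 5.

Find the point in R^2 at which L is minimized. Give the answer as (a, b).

L(a,b) separates as P(a) + Q(b) + 5, so its minimum is min P + min Q + 5.
P'(a) = 2a - 4 vanishes at a ∈ {2}; Q'(b) = 2b + 8 vanishes at b ∈ {-4}.
Local minima of P (where P''>0): P(2)=-4. Local minima of Q: Q(-4)=-16.
So the global minimum of L is P(2) + Q(-4) + 5 = -4 − 16 + 5 = -15, attained at (2, -4).

(2, -4)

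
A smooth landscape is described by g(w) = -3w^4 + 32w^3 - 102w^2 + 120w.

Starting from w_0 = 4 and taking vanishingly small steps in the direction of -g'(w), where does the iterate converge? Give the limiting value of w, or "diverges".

2

g'(w) = -12(w - 5)(w - 2)(w - 1), so g'(4) = 72.
Gradient descent moves in the -g' direction, i.e. w is decreasing.
The nearest critical point in that direction is w = 2, where g'' = 36 > 0 (a local minimum). The iterate converges there.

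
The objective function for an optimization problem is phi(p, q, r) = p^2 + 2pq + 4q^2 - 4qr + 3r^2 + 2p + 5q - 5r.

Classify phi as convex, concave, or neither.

phi is quadratic, so its Hessian is the constant matrix H = [[2, 2, 0], [2, 8, -4], [0, -4, 6]].
Leading principal minors: 2, 12, 40.
All positive ⇒ H ≻ 0 ⇒ convex.

convex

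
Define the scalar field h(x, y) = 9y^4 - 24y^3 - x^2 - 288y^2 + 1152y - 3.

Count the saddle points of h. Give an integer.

h separates as a function of x plus a function of y, so ∇h=0 decouples.
∂h/∂x = -2x = 0 at x ∈ {0}; ∂h/∂y = 36(y - 4)(y - 2)(y + 4) = 0 at y ∈ {-4, 2, 4}.
The Hessian is diagonal: diag(h_xx, h_yy). Second derivatives: h_xx(0)=-2; h_yy(-4)=1728, h_yy(2)=-432, h_yy(4)=576.
Saddle points occur where the two diagonal entries have opposite signs: (0, -4), (0, 4). Count: 2.

2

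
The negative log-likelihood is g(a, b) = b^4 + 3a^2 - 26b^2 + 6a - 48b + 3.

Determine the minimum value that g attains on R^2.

-352

g(a,b) separates as P(a) + Q(b) + 3, so its minimum is min P + min Q + 3.
P'(a) = 6a + 6 vanishes at a ∈ {-1}; Q'(b) = 4(b - 4)(b + 1)(b + 3) vanishes at b ∈ {-3, -1, 4}.
Local minima of P (where P''>0): P(-1)=-3. Local minima of Q: Q(-3)=-9, Q(4)=-352.
So the global minimum of g is P(-1) + Q(4) + 3 = -3 − 352 + 3 = -352, attained at (-1, 4).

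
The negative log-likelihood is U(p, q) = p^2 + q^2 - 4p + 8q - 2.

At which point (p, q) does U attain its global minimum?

U(p,q) separates as A(p) + B(q) − 2, so its minimum is min A + min B − 2.
A'(p) = 2p - 4 vanishes at p ∈ {2}; B'(q) = 2q + 8 vanishes at q ∈ {-4}.
Local minima of A (where A''>0): A(2)=-4. Local minima of B: B(-4)=-16.
So the global minimum of U is A(2) + B(-4) − 2 = -4 − 16 − 2 = -22, attained at (2, -4).

(2, -4)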